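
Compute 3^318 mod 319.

3^1 ≡ 3 (mod 319)
3^2 ≡ 3^2 = 9 ≡ 9 (mod 319)
3^4 ≡ 9^2 = 81 ≡ 81 (mod 319)
3^8 ≡ 81^2 = 6561 ≡ 181 (mod 319)
3^16 ≡ 181^2 = 32761 ≡ 223 (mod 319)
3^32 ≡ 223^2 = 49729 ≡ 284 (mod 319)
3^64 ≡ 284^2 = 80656 ≡ 268 (mod 319)
3^128 ≡ 268^2 = 71824 ≡ 49 (mod 319)
3^256 ≡ 49^2 = 2401 ≡ 168 (mod 319)
318 = 256 + 32 + 16 + 8 + 4 + 2 in binary powers of 2.
So 3^318 ≡ 168 · 284 · 223 · 181 · 81 · 9 ≡ 5 (mod 319).
Since 5 ≠ 1, base 3 is a Fermat witness: 319 is composite.

5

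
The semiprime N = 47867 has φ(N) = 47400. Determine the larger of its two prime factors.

317

φ(n) = (p−1)(q−1) = n − (p+q) + 1, so p + q = 47867 − 47400 + 1 = 468.
p and q are the roots of t² − 468t + 47867 = 0.
Discriminant: 468² − 4·47867 = 219024 − 191468 = 27556; √27556 = 166.
q = (468 − 166)/2 = 151, p = (468 + 166)/2 = 317.
Check: 151 · 317 = 47867.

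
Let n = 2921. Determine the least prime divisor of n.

23

2921 is odd.
Digit sum 14, not divisible by 3.
Ends in 1: not divisible by 5.
7: 2921 = 7·417 + 2
11: 2921 = 11·265 + 6
13: 2921 = 13·224 + 9
17: 2921 = 17·171 + 14
19: 2921 = 19·153 + 14
23: 2921 = 23·127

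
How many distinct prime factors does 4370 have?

4

4370 = 2 · 2185
2185 = 5 · 437
437 = 19 · 23
4370 = 2 · 5 · 19 · 23, which has 4 distinct prime factors.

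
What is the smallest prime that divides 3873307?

73

3873307 is odd.
Digit sum 31, not divisible by 3.
Ends in 7: not divisible by 5.
7: 3873307 = 7·553329 + 4
11: 3873307 = 11·352118 + 9
13: 3873307 = 13·297946 + 9
17: 3873307 = 17·227841 + 10
19: 3873307 = 19·203858 + 5
23: 3873307 = 23·168404 + 15
29: 3873307 = 29·133562 + 9
31: 3873307 = 31·124945 + 12
37: 3873307 = 37·104683 + 36
41: 3873307 = 41·94470 + 37
43: 3873307 = 43·90076 + 39
47: 3873307 = 47·82410 + 37
53: 3873307 = 53·73081 + 14
59: 3873307 = 59·65649 + 16
61: 3873307 = 61·63496 + 51
67: 3873307 = 67·57810 + 37
71: 3873307 = 71·54553 + 44
73: 3873307 = 73·53059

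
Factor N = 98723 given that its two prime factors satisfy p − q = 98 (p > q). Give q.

269

Since p = q + 98, we have 98723 = q(q + 98), so q² + 98q − 98723 = 0.
Discriminant: 98² + 4·98723 = 9604 + 394892 = 404496; √404496 = 636.
q = (−98 + 636)/2 = 269, and p = q + 98 = 367.
Check: 269 · 367 = 98723.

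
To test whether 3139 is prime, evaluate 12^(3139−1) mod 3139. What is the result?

649

12^1 ≡ 12 (mod 3139)
12^2 ≡ 12^2 = 144 ≡ 144 (mod 3139)
12^4 ≡ 144^2 = 20736 ≡ 1902 (mod 3139)
12^8 ≡ 1902^2 = 3617604 ≡ 1476 (mod 3139)
12^16 ≡ 1476^2 = 2178576 ≡ 110 (mod 3139)
12^32 ≡ 110^2 = 12100 ≡ 2683 (mod 3139)
12^64 ≡ 2683^2 = 7198489 ≡ 762 (mod 3139)
12^128 ≡ 762^2 = 580644 ≡ 3068 (mod 3139)
12^256 ≡ 3068^2 = 9412624 ≡ 1902 (mod 3139)
12^512 ≡ 1902^2 = 3617604 ≡ 1476 (mod 3139)
12^1024 ≡ 1476^2 = 2178576 ≡ 110 (mod 3139)
12^2048 ≡ 110^2 = 12100 ≡ 2683 (mod 3139)
3138 = 2048 + 1024 + 64 + 2 in binary powers of 2.
So 12^3138 ≡ 2683 · 110 · 762 · 144 ≡ 649 (mod 3139).
Since 649 ≠ 1, base 12 is a Fermat witness: 3139 is composite.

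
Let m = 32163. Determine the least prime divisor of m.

32163 is odd.
Digit sum 15, divisible by 3.

3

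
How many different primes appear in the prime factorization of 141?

2

141 = 3 · 47
141 = 3 · 47, which has 2 distinct prime factors.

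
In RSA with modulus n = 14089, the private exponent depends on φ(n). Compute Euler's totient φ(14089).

13824

Factor: 14089 = 73 · 193.
φ(14089) = (73−1) · (193−1) = 72 · 192 = 13824.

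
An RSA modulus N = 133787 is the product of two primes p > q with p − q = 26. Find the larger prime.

379

Since p = q + 26, we have 133787 = q(q + 26), so q² + 26q − 133787 = 0.
Discriminant: 26² + 4·133787 = 676 + 535148 = 535824; √535824 = 732.
q = (−26 + 732)/2 = 353, and p = q + 26 = 379.
Check: 353 · 379 = 133787.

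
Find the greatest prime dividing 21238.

41

21238 = 2 · 10619
10619 = 7 · 1517
1517 = 37 · 41
41 is prime.
So 21238 = 2 · 7 · 37 · 41; the largest prime factor is 41.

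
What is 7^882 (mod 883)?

1

7^1 ≡ 7 (mod 883)
7^2 ≡ 7^2 = 49 ≡ 49 (mod 883)
7^4 ≡ 49^2 = 2401 ≡ 635 (mod 883)
7^8 ≡ 635^2 = 403225 ≡ 577 (mod 883)
7^16 ≡ 577^2 = 332929 ≡ 38 (mod 883)
7^32 ≡ 38^2 = 1444 ≡ 561 (mod 883)
7^64 ≡ 561^2 = 314721 ≡ 373 (mod 883)
7^128 ≡ 373^2 = 139129 ≡ 498 (mod 883)
7^256 ≡ 498^2 = 248004 ≡ 764 (mod 883)
7^512 ≡ 764^2 = 583696 ≡ 33 (mod 883)
882 = 512 + 256 + 64 + 32 + 16 + 2 in binary powers of 2.
So 7^882 ≡ 33 · 764 · 373 · 561 · 38 · 49 ≡ 1 (mod 883).
Since the result is 1, base 7 gives no evidence that 883 is composite.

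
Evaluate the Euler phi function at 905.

Factor: 905 = 5 · 181.
φ(905) = (5−1) · (181−1) = 4 · 180 = 720.

720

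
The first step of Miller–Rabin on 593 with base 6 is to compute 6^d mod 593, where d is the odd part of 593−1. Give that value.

82

593 − 1 = 592 = 2^4 · 37, so d = 37.
6^1 ≡ 6 (mod 593)
6^2 ≡ 6^2 = 36 ≡ 36 (mod 593)
6^4 ≡ 36^2 = 1296 ≡ 110 (mod 593)
6^8 ≡ 110^2 = 12100 ≡ 240 (mod 593)
6^16 ≡ 240^2 = 57600 ≡ 79 (mod 593)
6^32 ≡ 79^2 = 6241 ≡ 311 (mod 593)
37 = 32 + 4 + 1 in binary powers of 2.
So 6^37 ≡ 311 · 110 · 6 ≡ 82 (mod 593).
Squaring chain: 82 → 201 → 77 → 592; reaches −1, so base 6 does not prove 593 composite.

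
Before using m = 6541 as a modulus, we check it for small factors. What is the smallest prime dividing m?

31

6541 is odd.
Digit sum 16, not divisible by 3.
Ends in 1: not divisible by 5.
7: 6541 = 7·934 + 3
11: 6541 = 11·594 + 7
13: 6541 = 13·503 + 2
17: 6541 = 17·384 + 13
19: 6541 = 19·344 + 5
23: 6541 = 23·284 + 9
29: 6541 = 29·225 + 16
31: 6541 = 31·211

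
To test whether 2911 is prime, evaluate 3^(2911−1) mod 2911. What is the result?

811

3^1 ≡ 3 (mod 2911)
3^2 ≡ 3^2 = 9 ≡ 9 (mod 2911)
3^4 ≡ 9^2 = 81 ≡ 81 (mod 2911)
3^8 ≡ 81^2 = 6561 ≡ 739 (mod 2911)
3^16 ≡ 739^2 = 546121 ≡ 1764 (mod 2911)
3^32 ≡ 1764^2 = 3111696 ≡ 2748 (mod 2911)
3^64 ≡ 2748^2 = 7551504 ≡ 370 (mod 2911)
3^128 ≡ 370^2 = 136900 ≡ 83 (mod 2911)
3^256 ≡ 83^2 = 6889 ≡ 1067 (mod 2911)
3^512 ≡ 1067^2 = 1138489 ≡ 288 (mod 2911)
3^1024 ≡ 288^2 = 82944 ≡ 1436 (mod 2911)
3^2048 ≡ 1436^2 = 2062096 ≡ 1108 (mod 2911)
2910 = 2048 + 512 + 256 + 64 + 16 + 8 + 4 + 2 in binary powers of 2.
So 3^2910 ≡ 1108 · 288 · 1067 · 370 · 1764 · 739 · 81 · 9 ≡ 811 (mod 2911).
Since 811 ≠ 1, base 3 is a Fermat witness: 2911 is composite.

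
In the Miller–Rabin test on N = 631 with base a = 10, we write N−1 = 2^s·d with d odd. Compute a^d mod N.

631 − 1 = 630 = 2^1 · 315, so d = 315.
10^1 ≡ 10 (mod 631)
10^2 ≡ 10^2 = 100 ≡ 100 (mod 631)
10^4 ≡ 100^2 = 10000 ≡ 535 (mod 631)
10^8 ≡ 535^2 = 286225 ≡ 382 (mod 631)
10^16 ≡ 382^2 = 145924 ≡ 163 (mod 631)
10^32 ≡ 163^2 = 26569 ≡ 67 (mod 631)
10^64 ≡ 67^2 = 4489 ≡ 72 (mod 631)
10^128 ≡ 72^2 = 5184 ≡ 136 (mod 631)
10^256 ≡ 136^2 = 18496 ≡ 197 (mod 631)
315 = 256 + 32 + 16 + 8 + 2 + 1 in binary powers of 2.
So 10^315 ≡ 197 · 67 · 163 · 382 · 100 · 10 ≡ 1 (mod 631).
Since 10^d ≡ 1 (mod 631), base 10 does not prove 631 composite.

1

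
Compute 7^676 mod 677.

7^1 ≡ 7 (mod 677)
7^2 ≡ 7^2 = 49 ≡ 49 (mod 677)
7^4 ≡ 49^2 = 2401 ≡ 370 (mod 677)
7^8 ≡ 370^2 = 136900 ≡ 146 (mod 677)
7^16 ≡ 146^2 = 21316 ≡ 329 (mod 677)
7^32 ≡ 329^2 = 108241 ≡ 598 (mod 677)
7^64 ≡ 598^2 = 357604 ≡ 148 (mod 677)
7^128 ≡ 148^2 = 21904 ≡ 240 (mod 677)
7^256 ≡ 240^2 = 57600 ≡ 55 (mod 677)
7^512 ≡ 55^2 = 3025 ≡ 317 (mod 677)
676 = 512 + 128 + 32 + 4 in binary powers of 2.
So 7^676 ≡ 317 · 240 · 598 · 370 ≡ 1 (mod 677).
Since the result is 1, base 7 gives no evidence that 677 is composite.

1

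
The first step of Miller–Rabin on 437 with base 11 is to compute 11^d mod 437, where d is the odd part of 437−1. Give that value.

182

437 − 1 = 436 = 2^2 · 109, so d = 109.
11^1 ≡ 11 (mod 437)
11^2 ≡ 11^2 = 121 ≡ 121 (mod 437)
11^4 ≡ 121^2 = 14641 ≡ 220 (mod 437)
11^8 ≡ 220^2 = 48400 ≡ 330 (mod 437)
11^16 ≡ 330^2 = 108900 ≡ 87 (mod 437)
11^32 ≡ 87^2 = 7569 ≡ 140 (mod 437)
11^64 ≡ 140^2 = 19600 ≡ 372 (mod 437)
109 = 64 + 32 + 8 + 4 + 1 in binary powers of 2.
So 11^109 ≡ 372 · 140 · 330 · 220 · 11 ≡ 182 (mod 437).
Squaring chain: 182 → 349; never reaches −1, so base 11 is a Miller–Rabin witness that 437 is composite.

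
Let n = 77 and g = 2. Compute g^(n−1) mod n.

9

2^1 ≡ 2 (mod 77)
2^2 ≡ 2^2 = 4 ≡ 4 (mod 77)
2^4 ≡ 4^2 = 16 ≡ 16 (mod 77)
2^8 ≡ 16^2 = 256 ≡ 25 (mod 77)
2^16 ≡ 25^2 = 625 ≡ 9 (mod 77)
2^32 ≡ 9^2 = 81 ≡ 4 (mod 77)
2^64 ≡ 4^2 = 16 ≡ 16 (mod 77)
76 = 64 + 8 + 4 in binary powers of 2.
So 2^76 ≡ 16 · 25 · 16 ≡ 9 (mod 77).
Since 9 ≠ 1, base 2 is a Fermat witness: 77 is composite.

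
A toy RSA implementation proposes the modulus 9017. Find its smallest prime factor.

71

9017 is odd.
Digit sum 17, not divisible by 3.
Ends in 7: not divisible by 5.
7: 9017 = 7·1288 + 1
11: 9017 = 11·819 + 8
13: 9017 = 13·693 + 8
17: 9017 = 17·530 + 7
19: 9017 = 19·474 + 11
23: 9017 = 23·392 + 1
29: 9017 = 29·310 + 27
31: 9017 = 31·290 + 27
37: 9017 = 37·243 + 26
41: 9017 = 41·219 + 38
43: 9017 = 43·209 + 30
47: 9017 = 47·191 + 40
53: 9017 = 53·170 + 7
59: 9017 = 59·152 + 49
61: 9017 = 61·147 + 50
67: 9017 = 67·134 + 39
71: 9017 = 71·127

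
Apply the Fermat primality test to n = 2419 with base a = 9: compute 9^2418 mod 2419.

1844

9^1 ≡ 9 (mod 2419)
9^2 ≡ 9^2 = 81 ≡ 81 (mod 2419)
9^4 ≡ 81^2 = 6561 ≡ 1723 (mod 2419)
9^8 ≡ 1723^2 = 2968729 ≡ 616 (mod 2419)
9^16 ≡ 616^2 = 379456 ≡ 2092 (mod 2419)
9^32 ≡ 2092^2 = 4376464 ≡ 493 (mod 2419)
9^64 ≡ 493^2 = 243049 ≡ 1149 (mod 2419)
9^128 ≡ 1149^2 = 1320201 ≡ 1846 (mod 2419)
9^256 ≡ 1846^2 = 3407716 ≡ 1764 (mod 2419)
9^512 ≡ 1764^2 = 3111696 ≡ 862 (mod 2419)
9^1024 ≡ 862^2 = 743044 ≡ 411 (mod 2419)
9^2048 ≡ 411^2 = 168921 ≡ 2010 (mod 2419)
2418 = 2048 + 256 + 64 + 32 + 16 + 2 in binary powers of 2.
So 9^2418 ≡ 2010 · 1764 · 1149 · 493 · 2092 · 81 ≡ 1844 (mod 2419).
Since 1844 ≠ 1, base 9 is a Fermat witness: 2419 is composite.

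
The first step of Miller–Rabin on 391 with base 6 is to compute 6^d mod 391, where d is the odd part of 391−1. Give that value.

386

391 − 1 = 390 = 2^1 · 195, so d = 195.
6^1 ≡ 6 (mod 391)
6^2 ≡ 6^2 = 36 ≡ 36 (mod 391)
6^4 ≡ 36^2 = 1296 ≡ 123 (mod 391)
6^8 ≡ 123^2 = 15129 ≡ 271 (mod 391)
6^16 ≡ 271^2 = 73441 ≡ 324 (mod 391)
6^32 ≡ 324^2 = 104976 ≡ 188 (mod 391)
6^64 ≡ 188^2 = 35344 ≡ 154 (mod 391)
6^128 ≡ 154^2 = 23716 ≡ 256 (mod 391)
195 = 128 + 64 + 2 + 1 in binary powers of 2.
So 6^195 ≡ 256 · 154 · 36 · 6 ≡ 386 (mod 391).
Squaring chain: 386; never reaches −1, so base 6 is a Miller–Rabin witness that 391 is composite.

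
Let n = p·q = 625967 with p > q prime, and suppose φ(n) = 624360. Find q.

φ(n) = (p−1)(q−1) = n − (p+q) + 1, so p + q = 625967 − 624360 + 1 = 1608.
p and q are the roots of t² − 1608t + 625967 = 0.
Discriminant: 1608² − 4·625967 = 2585664 − 2503868 = 81796; √81796 = 286.
q = (1608 − 286)/2 = 661, p = (1608 + 286)/2 = 947.
Check: 661 · 947 = 625967.

661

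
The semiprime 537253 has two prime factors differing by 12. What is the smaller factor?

Since p = q + 12, we have 537253 = q(q + 12), so q² + 12q − 537253 = 0.
Discriminant: 12² + 4·537253 = 144 + 2149012 = 2149156; √2149156 = 1466.
q = (−12 + 1466)/2 = 727, and p = q + 12 = 739.
Check: 727 · 739 = 537253.

727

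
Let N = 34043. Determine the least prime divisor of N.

59

34043 is odd.
Digit sum 14, not divisible by 3.
Ends in 3: not divisible by 5.
7: 34043 = 7·4863 + 2
11: 34043 = 11·3094 + 9
13: 34043 = 13·2618 + 9
17: 34043 = 17·2002 + 9
19: 34043 = 19·1791 + 14
23: 34043 = 23·1480 + 3
29: 34043 = 29·1173 + 26
31: 34043 = 31·1098 + 5
37: 34043 = 37·920 + 3
41: 34043 = 41·830 + 13
43: 34043 = 43·791 + 30
47: 34043 = 47·724 + 15
53: 34043 = 53·642 + 17
59: 34043 = 59·577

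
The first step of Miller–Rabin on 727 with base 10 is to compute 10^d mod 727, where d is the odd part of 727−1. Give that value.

727 − 1 = 726 = 2^1 · 363, so d = 363.
10^1 ≡ 10 (mod 727)
10^2 ≡ 10^2 = 100 ≡ 100 (mod 727)
10^4 ≡ 100^2 = 10000 ≡ 549 (mod 727)
10^8 ≡ 549^2 = 301401 ≡ 423 (mod 727)
10^16 ≡ 423^2 = 178929 ≡ 87 (mod 727)
10^32 ≡ 87^2 = 7569 ≡ 299 (mod 727)
10^64 ≡ 299^2 = 89401 ≡ 707 (mod 727)
10^128 ≡ 707^2 = 499849 ≡ 400 (mod 727)
10^256 ≡ 400^2 = 160000 ≡ 60 (mod 727)
363 = 256 + 64 + 32 + 8 + 2 + 1 in binary powers of 2.
So 10^363 ≡ 60 · 707 · 299 · 423 · 100 · 10 ≡ 726 (mod 727).
Since 10^d ≡ 726 (mod 727), base 10 does not prove 727 composite.

726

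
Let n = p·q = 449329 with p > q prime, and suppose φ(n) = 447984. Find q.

φ(n) = (p−1)(q−1) = n − (p+q) + 1, so p + q = 449329 − 447984 + 1 = 1346.
p and q are the roots of t² − 1346t + 449329 = 0.
Discriminant: 1346² − 4·449329 = 1811716 − 1797316 = 14400; √14400 = 120.
q = (1346 − 120)/2 = 613, p = (1346 + 120)/2 = 733.
Check: 613 · 733 = 449329.

613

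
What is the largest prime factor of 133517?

133517 = 31 · 4307
4307 = 59 · 73
73 is prime.
So 133517 = 31 · 59 · 73; the largest prime factor is 73.

73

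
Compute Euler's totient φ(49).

42

Factor: 49 = 7^2.
φ(49) = 7^1·(7−1) = 42.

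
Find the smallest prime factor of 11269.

59

11269 is odd.
Digit sum 19, not divisible by 3.
Ends in 9: not divisible by 5.
7: 11269 = 7·1609 + 6
11: 11269 = 11·1024 + 5
13: 11269 = 13·866 + 11
17: 11269 = 17·662 + 15
19: 11269 = 19·593 + 2
23: 11269 = 23·489 + 22
29: 11269 = 29·388 + 17
31: 11269 = 31·363 + 16
37: 11269 = 37·304 + 21
41: 11269 = 41·274 + 35
43: 11269 = 43·262 + 3
47: 11269 = 47·239 + 36
53: 11269 = 53·212 + 33
59: 11269 = 59·191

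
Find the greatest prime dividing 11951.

11951 = 17 · 703
703 = 19 · 37
37 is prime.
So 11951 = 17 · 19 · 37; the largest prime factor is 37.

37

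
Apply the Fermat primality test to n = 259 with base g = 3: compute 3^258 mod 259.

3^1 ≡ 3 (mod 259)
3^2 ≡ 3^2 = 9 ≡ 9 (mod 259)
3^4 ≡ 9^2 = 81 ≡ 81 (mod 259)
3^8 ≡ 81^2 = 6561 ≡ 86 (mod 259)
3^16 ≡ 86^2 = 7396 ≡ 144 (mod 259)
3^32 ≡ 144^2 = 20736 ≡ 16 (mod 259)
3^64 ≡ 16^2 = 256 ≡ 256 (mod 259)
3^128 ≡ 256^2 = 65536 ≡ 9 (mod 259)
3^256 ≡ 9^2 = 81 ≡ 81 (mod 259)
258 = 256 + 2 in binary powers of 2.
So 3^258 ≡ 81 · 9 ≡ 211 (mod 259).
Since 211 ≠ 1, base 3 is a Fermat witness: 259 is composite.

211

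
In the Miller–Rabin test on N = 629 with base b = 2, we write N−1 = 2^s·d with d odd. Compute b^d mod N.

15

629 − 1 = 628 = 2^2 · 157, so d = 157.
2^1 ≡ 2 (mod 629)
2^2 ≡ 2^2 = 4 ≡ 4 (mod 629)
2^4 ≡ 4^2 = 16 ≡ 16 (mod 629)
2^8 ≡ 16^2 = 256 ≡ 256 (mod 629)
2^16 ≡ 256^2 = 65536 ≡ 120 (mod 629)
2^32 ≡ 120^2 = 14400 ≡ 562 (mod 629)
2^64 ≡ 562^2 = 315844 ≡ 86 (mod 629)
2^128 ≡ 86^2 = 7396 ≡ 477 (mod 629)
157 = 128 + 16 + 8 + 4 + 1 in binary powers of 2.
So 2^157 ≡ 477 · 120 · 256 · 16 · 2 ≡ 15 (mod 629).
Squaring chain: 15 → 225; never reaches −1, so base 2 is a Miller–Rabin witness that 629 is composite.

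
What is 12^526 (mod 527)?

12^1 ≡ 12 (mod 527)
12^2 ≡ 12^2 = 144 ≡ 144 (mod 527)
12^4 ≡ 144^2 = 20736 ≡ 183 (mod 527)
12^8 ≡ 183^2 = 33489 ≡ 288 (mod 527)
12^16 ≡ 288^2 = 82944 ≡ 205 (mod 527)
12^32 ≡ 205^2 = 42025 ≡ 392 (mod 527)
12^64 ≡ 392^2 = 153664 ≡ 307 (mod 527)
12^128 ≡ 307^2 = 94249 ≡ 443 (mod 527)
12^256 ≡ 443^2 = 196249 ≡ 205 (mod 527)
12^512 ≡ 205^2 = 42025 ≡ 392 (mod 527)
526 = 512 + 8 + 4 + 2 in binary powers of 2.
So 12^526 ≡ 392 · 288 · 183 · 144 ≡ 236 (mod 527).
Since 236 ≠ 1, base 12 is a Fermat witness: 527 is composite.

236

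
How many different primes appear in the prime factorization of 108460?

5

108460 = 2^2 · 27115
27115 = 5 · 5423
5423 = 11 · 493
493 = 17 · 29
108460 = 2^2 · 5 · 11 · 17 · 29, which has 5 distinct prime factors.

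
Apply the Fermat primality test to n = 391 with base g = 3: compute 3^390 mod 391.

151

3^1 ≡ 3 (mod 391)
3^2 ≡ 3^2 = 9 ≡ 9 (mod 391)
3^4 ≡ 9^2 = 81 ≡ 81 (mod 391)
3^8 ≡ 81^2 = 6561 ≡ 305 (mod 391)
3^16 ≡ 305^2 = 93025 ≡ 358 (mod 391)
3^32 ≡ 358^2 = 128164 ≡ 307 (mod 391)
3^64 ≡ 307^2 = 94249 ≡ 18 (mod 391)
3^128 ≡ 18^2 = 324 ≡ 324 (mod 391)
3^256 ≡ 324^2 = 104976 ≡ 188 (mod 391)
390 = 256 + 128 + 4 + 2 in binary powers of 2.
So 3^390 ≡ 188 · 324 · 81 · 9 ≡ 151 (mod 391).
Since 151 ≠ 1, base 3 is a Fermat witness: 391 is composite.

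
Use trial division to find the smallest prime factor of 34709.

34709 is odd.
Digit sum 23, not divisible by 3.
Ends in 9: not divisible by 5.
7: 34709 = 7·4958 + 3
11: 34709 = 11·3155 + 4
13: 34709 = 13·2669 + 12
17: 34709 = 17·2041 + 12
19: 34709 = 19·1826 + 15
23: 34709 = 23·1509 + 2
29: 34709 = 29·1196 + 25
31: 34709 = 31·1119 + 20
37: 34709 = 37·938 + 3
41: 34709 = 41·846 + 23
43: 34709 = 43·807 + 8
47: 34709 = 47·738 + 23
53: 34709 = 53·654 + 47
59: 34709 = 59·588 + 17
61: 34709 = 61·569

61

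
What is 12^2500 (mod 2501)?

901

12^1 ≡ 12 (mod 2501)
12^2 ≡ 12^2 = 144 ≡ 144 (mod 2501)
12^4 ≡ 144^2 = 20736 ≡ 728 (mod 2501)
12^8 ≡ 728^2 = 529984 ≡ 2273 (mod 2501)
12^16 ≡ 2273^2 = 5166529 ≡ 1964 (mod 2501)
12^32 ≡ 1964^2 = 3857296 ≡ 754 (mod 2501)
12^64 ≡ 754^2 = 568516 ≡ 789 (mod 2501)
12^128 ≡ 789^2 = 622521 ≡ 2273 (mod 2501)
12^256 ≡ 2273^2 = 5166529 ≡ 1964 (mod 2501)
12^512 ≡ 1964^2 = 3857296 ≡ 754 (mod 2501)
12^1024 ≡ 754^2 = 568516 ≡ 789 (mod 2501)
12^2048 ≡ 789^2 = 622521 ≡ 2273 (mod 2501)
2500 = 2048 + 256 + 128 + 64 + 4 in binary powers of 2.
So 12^2500 ≡ 2273 · 1964 · 2273 · 789 · 728 ≡ 901 (mod 2501).
Since 901 ≠ 1, base 12 is a Fermat witness: 2501 is composite.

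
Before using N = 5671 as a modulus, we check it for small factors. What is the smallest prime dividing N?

53

5671 is odd.
Digit sum 19, not divisible by 3.
Ends in 1: not divisible by 5.
7: 5671 = 7·810 + 1
11: 5671 = 11·515 + 6
13: 5671 = 13·436 + 3
17: 5671 = 17·333 + 10
19: 5671 = 19·298 + 9
23: 5671 = 23·246 + 13
29: 5671 = 29·195 + 16
31: 5671 = 31·182 + 29
37: 5671 = 37·153 + 10
41: 5671 = 41·138 + 13
43: 5671 = 43·131 + 38
47: 5671 = 47·120 + 31
53: 5671 = 53·107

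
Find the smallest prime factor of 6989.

6989 is odd.
Digit sum 32, not divisible by 3.
Ends in 9: not divisible by 5.
7: 6989 = 7·998 + 3
11: 6989 = 11·635 + 4
13: 6989 = 13·537 + 8
17: 6989 = 17·411 + 2
19: 6989 = 19·367 + 16
23: 6989 = 23·303 + 20
29: 6989 = 29·241

29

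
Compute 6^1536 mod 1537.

6^1 ≡ 6 (mod 1537)
6^2 ≡ 6^2 = 36 ≡ 36 (mod 1537)
6^4 ≡ 36^2 = 1296 ≡ 1296 (mod 1537)
6^8 ≡ 1296^2 = 1679616 ≡ 1212 (mod 1537)
6^16 ≡ 1212^2 = 1468944 ≡ 1109 (mod 1537)
6^32 ≡ 1109^2 = 1229881 ≡ 281 (mod 1537)
6^64 ≡ 281^2 = 78961 ≡ 574 (mod 1537)
6^128 ≡ 574^2 = 329476 ≡ 558 (mod 1537)
6^256 ≡ 558^2 = 311364 ≡ 890 (mod 1537)
6^512 ≡ 890^2 = 792100 ≡ 545 (mod 1537)
6^1024 ≡ 545^2 = 297025 ≡ 384 (mod 1537)
1536 = 1024 + 512 in binary powers of 2.
So 6^1536 ≡ 384 · 545 ≡ 248 (mod 1537).
Since 248 ≠ 1, base 6 is a Fermat witness: 1537 is composite.

248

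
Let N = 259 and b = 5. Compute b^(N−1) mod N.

85

5^1 ≡ 5 (mod 259)
5^2 ≡ 5^2 = 25 ≡ 25 (mod 259)
5^4 ≡ 25^2 = 625 ≡ 107 (mod 259)
5^8 ≡ 107^2 = 11449 ≡ 53 (mod 259)
5^16 ≡ 53^2 = 2809 ≡ 219 (mod 259)
5^32 ≡ 219^2 = 47961 ≡ 46 (mod 259)
5^64 ≡ 46^2 = 2116 ≡ 44 (mod 259)
5^128 ≡ 44^2 = 1936 ≡ 123 (mod 259)
5^256 ≡ 123^2 = 15129 ≡ 107 (mod 259)
258 = 256 + 2 in binary powers of 2.
So 5^258 ≡ 107 · 25 ≡ 85 (mod 259).
Since 85 ≠ 1, base 5 is a Fermat witness: 259 is composite.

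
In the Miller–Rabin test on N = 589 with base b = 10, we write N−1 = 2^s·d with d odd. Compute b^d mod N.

221

589 − 1 = 588 = 2^2 · 147, so d = 147.
10^1 ≡ 10 (mod 589)
10^2 ≡ 10^2 = 100 ≡ 100 (mod 589)
10^4 ≡ 100^2 = 10000 ≡ 576 (mod 589)
10^8 ≡ 576^2 = 331776 ≡ 169 (mod 589)
10^16 ≡ 169^2 = 28561 ≡ 289 (mod 589)
10^32 ≡ 289^2 = 83521 ≡ 472 (mod 589)
10^64 ≡ 472^2 = 222784 ≡ 142 (mod 589)
10^128 ≡ 142^2 = 20164 ≡ 138 (mod 589)
147 = 128 + 16 + 2 + 1 in binary powers of 2.
So 10^147 ≡ 138 · 289 · 100 · 10 ≡ 221 (mod 589).
Squaring chain: 221 → 543; never reaches −1, so base 10 is a Miller–Rabin witness that 589 is composite.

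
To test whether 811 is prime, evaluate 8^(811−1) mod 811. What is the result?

1

8^1 ≡ 8 (mod 811)
8^2 ≡ 8^2 = 64 ≡ 64 (mod 811)
8^4 ≡ 64^2 = 4096 ≡ 41 (mod 811)
8^8 ≡ 41^2 = 1681 ≡ 59 (mod 811)
8^16 ≡ 59^2 = 3481 ≡ 237 (mod 811)
8^32 ≡ 237^2 = 56169 ≡ 210 (mod 811)
8^64 ≡ 210^2 = 44100 ≡ 306 (mod 811)
8^128 ≡ 306^2 = 93636 ≡ 371 (mod 811)
8^256 ≡ 371^2 = 137641 ≡ 582 (mod 811)
8^512 ≡ 582^2 = 338724 ≡ 537 (mod 811)
810 = 512 + 256 + 32 + 8 + 2 in binary powers of 2.
So 8^810 ≡ 537 · 582 · 210 · 59 · 64 ≡ 1 (mod 811).
Since the result is 1, base 8 gives no evidence that 811 is composite.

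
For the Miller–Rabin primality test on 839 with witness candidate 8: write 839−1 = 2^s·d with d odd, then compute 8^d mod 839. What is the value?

839 − 1 = 838 = 2^1 · 419, so d = 419.
8^1 ≡ 8 (mod 839)
8^2 ≡ 8^2 = 64 ≡ 64 (mod 839)
8^4 ≡ 64^2 = 4096 ≡ 740 (mod 839)
8^8 ≡ 740^2 = 547600 ≡ 572 (mod 839)
8^16 ≡ 572^2 = 327184 ≡ 813 (mod 839)
8^32 ≡ 813^2 = 660969 ≡ 676 (mod 839)
8^64 ≡ 676^2 = 456976 ≡ 560 (mod 839)
8^128 ≡ 560^2 = 313600 ≡ 653 (mod 839)
8^256 ≡ 653^2 = 426409 ≡ 197 (mod 839)
419 = 256 + 128 + 32 + 2 + 1 in binary powers of 2.
So 8^419 ≡ 197 · 653 · 676 · 64 · 8 ≡ 1 (mod 839).
Since 8^d ≡ 1 (mod 839), base 8 does not prove 839 composite.

1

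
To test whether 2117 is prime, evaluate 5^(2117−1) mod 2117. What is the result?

547

5^1 ≡ 5 (mod 2117)
5^2 ≡ 5^2 = 25 ≡ 25 (mod 2117)
5^4 ≡ 25^2 = 625 ≡ 625 (mod 2117)
5^8 ≡ 625^2 = 390625 ≡ 1097 (mod 2117)
5^16 ≡ 1097^2 = 1203409 ≡ 953 (mod 2117)
5^32 ≡ 953^2 = 908209 ≡ 16 (mod 2117)
5^64 ≡ 16^2 = 256 ≡ 256 (mod 2117)
5^128 ≡ 256^2 = 65536 ≡ 2026 (mod 2117)
5^256 ≡ 2026^2 = 4104676 ≡ 1930 (mod 2117)
5^512 ≡ 1930^2 = 3724900 ≡ 1097 (mod 2117)
5^1024 ≡ 1097^2 = 1203409 ≡ 953 (mod 2117)
5^2048 ≡ 953^2 = 908209 ≡ 16 (mod 2117)
2116 = 2048 + 64 + 4 in binary powers of 2.
So 5^2116 ≡ 16 · 256 · 625 ≡ 547 (mod 2117).
Since 547 ≠ 1, base 5 is a Fermat witness: 2117 is composite.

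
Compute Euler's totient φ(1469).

1344

Factor: 1469 = 13 · 113.
φ(1469) = (13−1) · (113−1) = 12 · 112 = 1344.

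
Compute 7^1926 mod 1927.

758

7^1 ≡ 7 (mod 1927)
7^2 ≡ 7^2 = 49 ≡ 49 (mod 1927)
7^4 ≡ 49^2 = 2401 ≡ 474 (mod 1927)
7^8 ≡ 474^2 = 224676 ≡ 1144 (mod 1927)
7^16 ≡ 1144^2 = 1308736 ≡ 303 (mod 1927)
7^32 ≡ 303^2 = 91809 ≡ 1240 (mod 1927)
7^64 ≡ 1240^2 = 1537600 ≡ 1781 (mod 1927)
7^128 ≡ 1781^2 = 3171961 ≡ 119 (mod 1927)
7^256 ≡ 119^2 = 14161 ≡ 672 (mod 1927)
7^512 ≡ 672^2 = 451584 ≡ 666 (mod 1927)
7^1024 ≡ 666^2 = 443556 ≡ 346 (mod 1927)
1926 = 1024 + 512 + 256 + 128 + 4 + 2 in binary powers of 2.
So 7^1926 ≡ 346 · 666 · 672 · 119 · 474 · 49 ≡ 758 (mod 1927).
Since 758 ≠ 1, base 7 is a Fermat witness: 1927 is composite.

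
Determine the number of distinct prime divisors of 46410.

46410 = 2 · 23205
23205 = 3 · 7735
7735 = 5 · 1547
1547 = 7 · 221
221 = 13 · 17
46410 = 2 · 3 · 5 · 7 · 13 · 17, which has 6 distinct prime factors.

6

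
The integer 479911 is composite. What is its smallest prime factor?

479911 is odd.
Digit sum 31, not divisible by 3.
Ends in 1: not divisible by 5.
7: 479911 = 7·68558 + 5
11: 479911 = 11·43628 + 3
13: 479911 = 13·36916 + 3
17: 479911 = 17·28230 + 1
19: 479911 = 19·25258 + 9
23: 479911 = 23·20865 + 16
29: 479911 = 29·16548 + 19
31: 479911 = 31·15481

31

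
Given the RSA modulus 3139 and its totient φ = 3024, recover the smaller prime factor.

φ(n) = (p−1)(q−1) = n − (p+q) + 1, so p + q = 3139 − 3024 + 1 = 116.
p and q are the roots of t² − 116t + 3139 = 0.
Discriminant: 116² − 4·3139 = 13456 − 12556 = 900; √900 = 30.
q = (116 − 30)/2 = 43, p = (116 + 30)/2 = 73.
Check: 43 · 73 = 3139.

43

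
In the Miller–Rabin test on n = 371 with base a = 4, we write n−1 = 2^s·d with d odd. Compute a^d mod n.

170

371 − 1 = 370 = 2^1 · 185, so d = 185.
4^1 ≡ 4 (mod 371)
4^2 ≡ 4^2 = 16 ≡ 16 (mod 371)
4^4 ≡ 16^2 = 256 ≡ 256 (mod 371)
4^8 ≡ 256^2 = 65536 ≡ 240 (mod 371)
4^16 ≡ 240^2 = 57600 ≡ 95 (mod 371)
4^32 ≡ 95^2 = 9025 ≡ 121 (mod 371)
4^64 ≡ 121^2 = 14641 ≡ 172 (mod 371)
4^128 ≡ 172^2 = 29584 ≡ 275 (mod 371)
185 = 128 + 32 + 16 + 8 + 1 in binary powers of 2.
So 4^185 ≡ 275 · 121 · 95 · 240 · 4 ≡ 170 (mod 371).
Squaring chain: 170; never reaches −1, so base 4 is a Miller–Rabin witness that 371 is composite.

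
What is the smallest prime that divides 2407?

2407 is odd.
Digit sum 13, not divisible by 3.
Ends in 7: not divisible by 5.
7: 2407 = 7·343 + 6
11: 2407 = 11·218 + 9
13: 2407 = 13·185 + 2
17: 2407 = 17·141 + 10
19: 2407 = 19·126 + 13
23: 2407 = 23·104 + 15
29: 2407 = 29·83

29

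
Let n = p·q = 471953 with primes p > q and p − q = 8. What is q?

Since p = q + 8, we have 471953 = q(q + 8), so q² + 8q − 471953 = 0.
Discriminant: 8² + 4·471953 = 64 + 1887812 = 1887876; √1887876 = 1374.
q = (−8 + 1374)/2 = 683, and p = q + 8 = 691.
Check: 683 · 691 = 471953.

683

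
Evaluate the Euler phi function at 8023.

7840

Factor: 8023 = 71 · 113.
φ(8023) = (71−1) · (113−1) = 70 · 112 = 7840.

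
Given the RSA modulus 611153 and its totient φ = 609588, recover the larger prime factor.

φ(n) = (p−1)(q−1) = n − (p+q) + 1, so p + q = 611153 − 609588 + 1 = 1566.
p and q are the roots of t² − 1566t + 611153 = 0.
Discriminant: 1566² − 4·611153 = 2452356 − 2444612 = 7744; √7744 = 88.
q = (1566 − 88)/2 = 739, p = (1566 + 88)/2 = 827.
Check: 739 · 827 = 611153.

827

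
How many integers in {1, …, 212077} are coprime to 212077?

Factor: 212077 = 29 · 71 · 103.
φ(212077) = (29−1) · (71−1) · (103−1) = 28 · 70 · 102 = 199920.

199920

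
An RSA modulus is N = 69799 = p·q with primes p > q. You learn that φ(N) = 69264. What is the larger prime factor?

φ(n) = (p−1)(q−1) = n − (p+q) + 1, so p + q = 69799 − 69264 + 1 = 536.
p and q are the roots of t² − 536t + 69799 = 0.
Discriminant: 536² − 4·69799 = 287296 − 279196 = 8100; √8100 = 90.
q = (536 − 90)/2 = 223, p = (536 + 90)/2 = 313.
Check: 223 · 313 = 69799.

313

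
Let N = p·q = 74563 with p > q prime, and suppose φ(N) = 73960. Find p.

φ(n) = (p−1)(q−1) = n − (p+q) + 1, so p + q = 74563 − 73960 + 1 = 604.
p and q are the roots of t² − 604t + 74563 = 0.
Discriminant: 604² − 4·74563 = 364816 − 298252 = 66564; √66564 = 258.
q = (604 − 258)/2 = 173, p = (604 + 258)/2 = 431.
Check: 173 · 431 = 74563.

431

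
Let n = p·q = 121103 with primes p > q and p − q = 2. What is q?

Since p = q + 2, we have 121103 = q(q + 2), so q² + 2q − 121103 = 0.
Discriminant: 2² + 4·121103 = 4 + 484412 = 484416; √484416 = 696.
q = (−2 + 696)/2 = 347, and p = q + 2 = 349.
Check: 347 · 349 = 121103.

347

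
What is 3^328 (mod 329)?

3^1 ≡ 3 (mod 329)
3^2 ≡ 3^2 = 9 ≡ 9 (mod 329)
3^4 ≡ 9^2 = 81 ≡ 81 (mod 329)
3^8 ≡ 81^2 = 6561 ≡ 310 (mod 329)
3^16 ≡ 310^2 = 96100 ≡ 32 (mod 329)
3^32 ≡ 32^2 = 1024 ≡ 37 (mod 329)
3^64 ≡ 37^2 = 1369 ≡ 53 (mod 329)
3^128 ≡ 53^2 = 2809 ≡ 177 (mod 329)
3^256 ≡ 177^2 = 31329 ≡ 74 (mod 329)
328 = 256 + 64 + 8 in binary powers of 2.
So 3^328 ≡ 74 · 53 · 310 ≡ 165 (mod 329).
Since 165 ≠ 1, base 3 is a Fermat witness: 329 is composite.

165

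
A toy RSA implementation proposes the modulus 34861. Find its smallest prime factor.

34861 is odd.
Digit sum 22, not divisible by 3.
Ends in 1: not divisible by 5.
7: 34861 = 7·4980 + 1
11: 34861 = 11·3169 + 2
13: 34861 = 13·2681 + 8
17: 34861 = 17·2050 + 11
19: 34861 = 19·1834 + 15
23: 34861 = 23·1515 + 16
29: 34861 = 29·1202 + 3
31: 34861 = 31·1124 + 17
37: 34861 = 37·942 + 7
41: 34861 = 41·850 + 11
43: 34861 = 43·810 + 31
47: 34861 = 47·741 + 34
53: 34861 = 53·657 + 40
59: 34861 = 59·590 + 51
61: 34861 = 61·571 + 30
67: 34861 = 67·520 + 21
71: 34861 = 71·491

71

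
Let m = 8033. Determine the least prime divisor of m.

8033 is odd.
Digit sum 14, not divisible by 3.
Ends in 3: not divisible by 5.
7: 8033 = 7·1147 + 4
11: 8033 = 11·730 + 3
13: 8033 = 13·617 + 12
17: 8033 = 17·472 + 9
19: 8033 = 19·422 + 15
23: 8033 = 23·349 + 6
29: 8033 = 29·277

29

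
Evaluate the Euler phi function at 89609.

Factor: 89609 = 13 · 61 · 113.
φ(89609) = (13−1) · (61−1) · (113−1) = 12 · 60 · 112 = 80640.

80640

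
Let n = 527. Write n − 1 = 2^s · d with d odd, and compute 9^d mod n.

121

527 − 1 = 526 = 2^1 · 263, so d = 263.
9^1 ≡ 9 (mod 527)
9^2 ≡ 9^2 = 81 ≡ 81 (mod 527)
9^4 ≡ 81^2 = 6561 ≡ 237 (mod 527)
9^8 ≡ 237^2 = 56169 ≡ 307 (mod 527)
9^16 ≡ 307^2 = 94249 ≡ 443 (mod 527)
9^32 ≡ 443^2 = 196249 ≡ 205 (mod 527)
9^64 ≡ 205^2 = 42025 ≡ 392 (mod 527)
9^128 ≡ 392^2 = 153664 ≡ 307 (mod 527)
9^256 ≡ 307^2 = 94249 ≡ 443 (mod 527)
263 = 256 + 4 + 2 + 1 in binary powers of 2.
So 9^263 ≡ 443 · 237 · 81 · 9 ≡ 121 (mod 527).
Squaring chain: 121; never reaches −1, so base 9 is a Miller–Rabin witness that 527 is composite.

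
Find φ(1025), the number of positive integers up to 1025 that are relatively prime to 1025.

Factor: 1025 = 5^2 · 41.
φ(1025) = 5^1·(5−1) · (41−1) = 20 · 40 = 800.

800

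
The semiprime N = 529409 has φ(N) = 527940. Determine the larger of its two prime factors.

839

φ(n) = (p−1)(q−1) = n − (p+q) + 1, so p + q = 529409 − 527940 + 1 = 1470.
p and q are the roots of t² − 1470t + 529409 = 0.
Discriminant: 1470² − 4·529409 = 2160900 − 2117636 = 43264; √43264 = 208.
q = (1470 − 208)/2 = 631, p = (1470 + 208)/2 = 839.
Check: 631 · 839 = 529409.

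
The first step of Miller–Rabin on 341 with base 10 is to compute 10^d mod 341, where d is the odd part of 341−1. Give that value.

341 − 1 = 340 = 2^2 · 85, so d = 85.
10^1 ≡ 10 (mod 341)
10^2 ≡ 10^2 = 100 ≡ 100 (mod 341)
10^4 ≡ 100^2 = 10000 ≡ 111 (mod 341)
10^8 ≡ 111^2 = 12321 ≡ 45 (mod 341)
10^16 ≡ 45^2 = 2025 ≡ 320 (mod 341)
10^32 ≡ 320^2 = 102400 ≡ 100 (mod 341)
10^64 ≡ 100^2 = 10000 ≡ 111 (mod 341)
85 = 64 + 16 + 4 + 1 in binary powers of 2.
So 10^85 ≡ 111 · 320 · 111 · 10 ≡ 98 (mod 341).
Squaring chain: 98 → 56; never reaches −1, so base 10 is a Miller–Rabin witness that 341 is composite.

98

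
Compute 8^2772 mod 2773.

8^1 ≡ 8 (mod 2773)
8^2 ≡ 8^2 = 64 ≡ 64 (mod 2773)
8^4 ≡ 64^2 = 4096 ≡ 1323 (mod 2773)
8^8 ≡ 1323^2 = 1750329 ≡ 566 (mod 2773)
8^16 ≡ 566^2 = 320356 ≡ 1461 (mod 2773)
8^32 ≡ 1461^2 = 2134521 ≡ 2084 (mod 2773)
8^64 ≡ 2084^2 = 4343056 ≡ 538 (mod 2773)
8^128 ≡ 538^2 = 289444 ≡ 1052 (mod 2773)
8^256 ≡ 1052^2 = 1106704 ≡ 277 (mod 2773)
8^512 ≡ 277^2 = 76729 ≡ 1858 (mod 2773)
8^1024 ≡ 1858^2 = 3452164 ≡ 2552 (mod 2773)
8^2048 ≡ 2552^2 = 6512704 ≡ 1700 (mod 2773)
2772 = 2048 + 512 + 128 + 64 + 16 + 4 in binary powers of 2.
So 8^2772 ≡ 1700 · 1858 · 1052 · 538 · 1461 · 1323 ≡ 1941 (mod 2773).
Since 1941 ≠ 1, base 8 is a Fermat witness: 2773 is composite.

1941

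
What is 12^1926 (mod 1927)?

12^1 ≡ 12 (mod 1927)
12^2 ≡ 12^2 = 144 ≡ 144 (mod 1927)
12^4 ≡ 144^2 = 20736 ≡ 1466 (mod 1927)
12^8 ≡ 1466^2 = 2149156 ≡ 551 (mod 1927)
12^16 ≡ 551^2 = 303601 ≡ 1062 (mod 1927)
12^32 ≡ 1062^2 = 1127844 ≡ 549 (mod 1927)
12^64 ≡ 549^2 = 301401 ≡ 789 (mod 1927)
12^128 ≡ 789^2 = 622521 ≡ 100 (mod 1927)
12^256 ≡ 100^2 = 10000 ≡ 365 (mod 1927)
12^512 ≡ 365^2 = 133225 ≡ 262 (mod 1927)
12^1024 ≡ 262^2 = 68644 ≡ 1199 (mod 1927)
1926 = 1024 + 512 + 256 + 128 + 4 + 2 in binary powers of 2.
So 12^1926 ≡ 1199 · 262 · 365 · 100 · 1466 · 144 ≡ 1840 (mod 1927).
Since 1840 ≠ 1, base 12 is a Fermat witness: 1927 is composite.

1840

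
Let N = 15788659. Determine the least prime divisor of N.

15788659 is odd.
Digit sum 49, not divisible by 3.
Ends in 9: not divisible by 5.
7: 15788659 = 7·2255522 + 5
11: 15788659 = 11·1435332 + 7
13: 15788659 = 13·1214512 + 3
17: 15788659 = 17·928744 + 11
19: 15788659 = 19·830982 + 1
23: 15788659 = 23·686463 + 10
29: 15788659 = 29·544436 + 15
31: 15788659 = 31·509311 + 18
37: 15788659 = 37·426720 + 19
41: 15788659 = 41·385089 + 10
43: 15788659 = 43·367178 + 5
47: 15788659 = 47·335928 + 43
53: 15788659 = 53·297899 + 12
59: 15788659 = 59·267604 + 23
61: 15788659 = 61·258830 + 29
67: 15788659 = 67·235651 + 42
71: 15788659 = 71·222375 + 34
73: 15788659 = 73·216283

73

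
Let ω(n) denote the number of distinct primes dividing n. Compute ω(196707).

5

196707 = 3 · 65569
65569 = 7 · 9367
9367 = 17 · 551
551 = 19 · 29
196707 = 3 · 7 · 17 · 19 · 29, which has 5 distinct prime factors.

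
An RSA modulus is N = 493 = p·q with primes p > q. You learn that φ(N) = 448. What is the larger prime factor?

29

φ(n) = (p−1)(q−1) = n − (p+q) + 1, so p + q = 493 − 448 + 1 = 46.
p and q are the roots of t² − 46t + 493 = 0.
Discriminant: 46² − 4·493 = 2116 − 1972 = 144; √144 = 12.
q = (46 − 12)/2 = 17, p = (46 + 12)/2 = 29.
Check: 17 · 29 = 493.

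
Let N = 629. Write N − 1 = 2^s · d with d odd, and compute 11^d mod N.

381

629 − 1 = 628 = 2^2 · 157, so d = 157.
11^1 ≡ 11 (mod 629)
11^2 ≡ 11^2 = 121 ≡ 121 (mod 629)
11^4 ≡ 121^2 = 14641 ≡ 174 (mod 629)
11^8 ≡ 174^2 = 30276 ≡ 84 (mod 629)
11^16 ≡ 84^2 = 7056 ≡ 137 (mod 629)
11^32 ≡ 137^2 = 18769 ≡ 528 (mod 629)
11^64 ≡ 528^2 = 278784 ≡ 137 (mod 629)
11^128 ≡ 137^2 = 18769 ≡ 528 (mod 629)
157 = 128 + 16 + 8 + 4 + 1 in binary powers of 2.
So 11^157 ≡ 528 · 137 · 84 · 174 · 11 ≡ 381 (mod 629).
Squaring chain: 381 → 491; never reaches −1, so base 11 is a Miller–Rabin witness that 629 is composite.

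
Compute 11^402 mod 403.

233

11^1 ≡ 11 (mod 403)
11^2 ≡ 11^2 = 121 ≡ 121 (mod 403)
11^4 ≡ 121^2 = 14641 ≡ 133 (mod 403)
11^8 ≡ 133^2 = 17689 ≡ 360 (mod 403)
11^16 ≡ 360^2 = 129600 ≡ 237 (mod 403)
11^32 ≡ 237^2 = 56169 ≡ 152 (mod 403)
11^64 ≡ 152^2 = 23104 ≡ 133 (mod 403)
11^128 ≡ 133^2 = 17689 ≡ 360 (mod 403)
11^256 ≡ 360^2 = 129600 ≡ 237 (mod 403)
402 = 256 + 128 + 16 + 2 in binary powers of 2.
So 11^402 ≡ 237 · 360 · 237 · 121 ≡ 233 (mod 403).
Since 233 ≠ 1, base 11 is a Fermat witness: 403 is composite.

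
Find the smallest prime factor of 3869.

3869 is odd.
Digit sum 26, not divisible by 3.
Ends in 9: not divisible by 5.
7: 3869 = 7·552 + 5
11: 3869 = 11·351 + 8
13: 3869 = 13·297 + 8
17: 3869 = 17·227 + 10
19: 3869 = 19·203 + 12
23: 3869 = 23·168 + 5
29: 3869 = 29·133 + 12
31: 3869 = 31·124 + 25
37: 3869 = 37·104 + 21
41: 3869 = 41·94 + 15
43: 3869 = 43·89 + 42
47: 3869 = 47·82 + 15
53: 3869 = 53·73

53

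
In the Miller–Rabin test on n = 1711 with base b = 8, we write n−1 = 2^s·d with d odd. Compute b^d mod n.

50

1711 − 1 = 1710 = 2^1 · 855, so d = 855.
8^1 ≡ 8 (mod 1711)
8^2 ≡ 8^2 = 64 ≡ 64 (mod 1711)
8^4 ≡ 64^2 = 4096 ≡ 674 (mod 1711)
8^8 ≡ 674^2 = 454276 ≡ 861 (mod 1711)
8^16 ≡ 861^2 = 741321 ≡ 458 (mod 1711)
8^32 ≡ 458^2 = 209764 ≡ 1022 (mod 1711)
8^64 ≡ 1022^2 = 1044484 ≡ 774 (mod 1711)
8^128 ≡ 774^2 = 599076 ≡ 226 (mod 1711)
8^256 ≡ 226^2 = 51076 ≡ 1457 (mod 1711)
8^512 ≡ 1457^2 = 2122849 ≡ 1209 (mod 1711)
855 = 512 + 256 + 64 + 16 + 4 + 2 + 1 in binary powers of 2.
So 8^855 ≡ 1209 · 1457 · 774 · 458 · 674 · 64 · 8 ≡ 50 (mod 1711).
Squaring chain: 50; never reaches −1, so base 8 is a Miller–Rabin witness that 1711 is composite.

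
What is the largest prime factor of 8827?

8827 = 7 · 1261
1261 = 13 · 97
97 is prime.
So 8827 = 7 · 13 · 97; the largest prime factor is 97.

97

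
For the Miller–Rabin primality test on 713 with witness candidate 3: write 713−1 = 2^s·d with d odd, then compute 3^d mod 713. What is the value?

486

713 − 1 = 712 = 2^3 · 89, so d = 89.
3^1 ≡ 3 (mod 713)
3^2 ≡ 3^2 = 9 ≡ 9 (mod 713)
3^4 ≡ 9^2 = 81 ≡ 81 (mod 713)
3^8 ≡ 81^2 = 6561 ≡ 144 (mod 713)
3^16 ≡ 144^2 = 20736 ≡ 59 (mod 713)
3^32 ≡ 59^2 = 3481 ≡ 629 (mod 713)
3^64 ≡ 629^2 = 395641 ≡ 639 (mod 713)
89 = 64 + 16 + 8 + 1 in binary powers of 2.
So 3^89 ≡ 639 · 59 · 144 · 3 ≡ 486 (mod 713).
Squaring chain: 486 → 193 → 173; never reaches −1, so base 3 is a Miller–Rabin witness that 713 is composite.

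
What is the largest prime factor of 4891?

73

4891 = 67 · 73
73 is prime.
So 4891 = 67 · 73; the largest prime factor is 73.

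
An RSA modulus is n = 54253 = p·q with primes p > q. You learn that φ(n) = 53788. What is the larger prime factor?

φ(n) = (p−1)(q−1) = n − (p+q) + 1, so p + q = 54253 − 53788 + 1 = 466.
p and q are the roots of t² − 466t + 54253 = 0.
Discriminant: 466² − 4·54253 = 217156 − 217012 = 144; √144 = 12.
q = (466 − 12)/2 = 227, p = (466 + 12)/2 = 239.
Check: 227 · 239 = 54253.

239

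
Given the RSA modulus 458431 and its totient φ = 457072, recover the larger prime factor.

743

φ(n) = (p−1)(q−1) = n − (p+q) + 1, so p + q = 458431 − 457072 + 1 = 1360.
p and q are the roots of t² − 1360t + 458431 = 0.
Discriminant: 1360² − 4·458431 = 1849600 − 1833724 = 15876; √15876 = 126.
q = (1360 − 126)/2 = 617, p = (1360 + 126)/2 = 743.
Check: 617 · 743 = 458431.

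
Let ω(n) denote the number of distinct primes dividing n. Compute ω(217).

217 = 7 · 31
217 = 7 · 31, which has 2 distinct prime factors.

2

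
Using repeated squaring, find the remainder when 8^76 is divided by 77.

8^1 ≡ 8 (mod 77)
8^2 ≡ 8^2 = 64 ≡ 64 (mod 77)
8^4 ≡ 64^2 = 4096 ≡ 15 (mod 77)
8^8 ≡ 15^2 = 225 ≡ 71 (mod 77)
8^16 ≡ 71^2 = 5041 ≡ 36 (mod 77)
8^32 ≡ 36^2 = 1296 ≡ 64 (mod 77)
8^64 ≡ 64^2 = 4096 ≡ 15 (mod 77)
76 = 64 + 8 + 4 in binary powers of 2.
So 8^76 ≡ 15 · 71 · 15 ≡ 36 (mod 77).
Since 36 ≠ 1, base 8 is a Fermat witness: 77 is composite.

36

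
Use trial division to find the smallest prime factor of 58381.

58381 is odd.
Digit sum 25, not divisible by 3.
Ends in 1: not divisible by 5.
7: 58381 = 7·8340 + 1
11: 58381 = 11·5307 + 4
13: 58381 = 13·4490 + 11
17: 58381 = 17·3434 + 3
19: 58381 = 19·3072 + 13
23: 58381 = 23·2538 + 7
29: 58381 = 29·2013 + 4
31: 58381 = 31·1883 + 8
37: 58381 = 37·1577 + 32
41: 58381 = 41·1423 + 38
43: 58381 = 43·1357 + 30
47: 58381 = 47·1242 + 7
53: 58381 = 53·1101 + 28
59: 58381 = 59·989 + 30
61: 58381 = 61·957 + 4
67: 58381 = 67·871 + 24
71: 58381 = 71·822 + 19
73: 58381 = 73·799 + 54
79: 58381 = 79·739

79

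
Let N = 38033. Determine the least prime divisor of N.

73

38033 is odd.
Digit sum 17, not divisible by 3.
Ends in 3: not divisible by 5.
7: 38033 = 7·5433 + 2
11: 38033 = 11·3457 + 6
13: 38033 = 13·2925 + 8
17: 38033 = 17·2237 + 4
19: 38033 = 19·2001 + 14
23: 38033 = 23·1653 + 14
29: 38033 = 29·1311 + 14
31: 38033 = 31·1226 + 27
37: 38033 = 37·1027 + 34
41: 38033 = 41·927 + 26
43: 38033 = 43·884 + 21
47: 38033 = 47·809 + 10
53: 38033 = 53·717 + 32
59: 38033 = 59·644 + 37
61: 38033 = 61·623 + 30
67: 38033 = 67·567 + 44
71: 38033 = 71·535 + 48
73: 38033 = 73·521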